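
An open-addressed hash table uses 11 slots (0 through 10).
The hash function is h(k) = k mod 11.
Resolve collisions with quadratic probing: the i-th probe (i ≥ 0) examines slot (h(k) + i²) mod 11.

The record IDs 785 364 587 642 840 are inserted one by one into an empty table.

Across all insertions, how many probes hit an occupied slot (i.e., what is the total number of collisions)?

6

785: h=4 -> slot 4
364: h=1 -> slot 1
587: h=4, probe 4,5 -> slot 5
642: h=4, probe 4,5,8 -> slot 8
840: h=4, probe 4,5,8,2 -> slot 2
Table: [-, 364, 840, -, 785, 587, -, -, 642, -, -]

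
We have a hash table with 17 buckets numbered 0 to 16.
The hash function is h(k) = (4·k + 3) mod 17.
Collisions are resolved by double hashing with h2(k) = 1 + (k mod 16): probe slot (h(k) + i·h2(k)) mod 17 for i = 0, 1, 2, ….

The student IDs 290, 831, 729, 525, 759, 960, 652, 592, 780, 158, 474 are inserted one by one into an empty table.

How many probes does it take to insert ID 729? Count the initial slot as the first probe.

290 hashes to 7; slot 7 is free -> place at 7.
831 hashes to 12; slot 12 is free -> place at 12.
729 hashes to 12, h2=10; 12 taken -> place at 5.
525 hashes to 12, h2=14; 12 taken -> place at 9.
759 hashes to 13; slot 13 is free -> place at 13.
960 hashes to 1; slot 1 is free -> place at 1.
652 hashes to 10; slot 10 is free -> place at 10.
592 hashes to 8; slot 8 is free -> place at 8.
780 hashes to 12, h2=13; 12,8 taken -> place at 4.
158 hashes to 6; slot 6 is free -> place at 6.
474 hashes to 12, h2=11; 12,6 taken -> place at 0.
Table: [474, 960, -, -, 780, 729, 158, 290, 592, 525, 652, -, 831, 759, -, -, -]

2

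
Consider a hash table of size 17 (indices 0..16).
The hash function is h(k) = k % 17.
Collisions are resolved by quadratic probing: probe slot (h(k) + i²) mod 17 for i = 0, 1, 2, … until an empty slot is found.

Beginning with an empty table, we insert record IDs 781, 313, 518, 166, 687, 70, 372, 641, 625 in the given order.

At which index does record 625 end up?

781: h=16 -> slot 16
313: h=7 -> slot 7
518: h=8 -> slot 8
166: h=13 -> slot 13
687: h=7, probe 7,8,11 -> slot 11
70: h=2 -> slot 2
372: h=15 -> slot 15
641: h=12 -> slot 12
625: h=13, probe 13,14 -> slot 14
Table: [., ., 70, ., ., ., ., 313, 518, ., ., 687, 641, 166, 625, 372, 781]

14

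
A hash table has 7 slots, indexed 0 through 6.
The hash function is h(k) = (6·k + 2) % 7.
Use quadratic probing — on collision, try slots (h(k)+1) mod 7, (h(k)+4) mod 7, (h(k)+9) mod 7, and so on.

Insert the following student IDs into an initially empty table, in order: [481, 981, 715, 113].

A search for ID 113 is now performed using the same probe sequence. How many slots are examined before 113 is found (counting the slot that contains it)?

3

481: h=4 => slot 4
981: h=1 => slot 1
715: h=1, probe 1,2 => slot 2
113: h=1, probe 1,2,5 => slot 5
Table: [—, 981, 715, —, 481, 113, —]
Lookup 113: h=1, probe 1,2,5 → found at 5.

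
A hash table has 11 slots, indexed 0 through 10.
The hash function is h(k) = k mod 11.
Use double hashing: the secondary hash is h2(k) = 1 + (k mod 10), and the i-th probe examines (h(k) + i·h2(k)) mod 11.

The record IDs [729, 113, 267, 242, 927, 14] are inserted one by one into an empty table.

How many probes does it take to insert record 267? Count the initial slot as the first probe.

2

729 hashes to 3; slot 3 is free => place at 3.
113 hashes to 3, h2=4; 3 taken => place at 7.
267 hashes to 3, h2=8; 3 taken => place at 0.
242 hashes to 0, h2=3; 0,3 taken => place at 6.
927 hashes to 3, h2=8; 3,0 taken => place at 8.
14 hashes to 3, h2=5; 3,8 taken => place at 2.
Table: [267, ∅, 14, 729, ∅, ∅, 242, 113, 927, ∅, ∅]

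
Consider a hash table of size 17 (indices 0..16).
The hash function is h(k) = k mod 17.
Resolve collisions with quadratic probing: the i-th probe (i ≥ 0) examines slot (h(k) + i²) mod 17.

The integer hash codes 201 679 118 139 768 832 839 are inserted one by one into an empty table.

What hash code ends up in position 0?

201 hashes to 14; slot 14 is free => place at 14.
679 hashes to 16; slot 16 is free => place at 16.
118 hashes to 16; 16 taken => place at 0.
139 hashes to 3; slot 3 is free => place at 3.
768 hashes to 3; 3 taken => place at 4.
832 hashes to 16; 16,0,3 taken => place at 8.
839 hashes to 6; slot 6 is free => place at 6.
Table: [118, _, _, 139, 768, _, 839, _, 832, _, _, _, _, _, 201, _, 679]

118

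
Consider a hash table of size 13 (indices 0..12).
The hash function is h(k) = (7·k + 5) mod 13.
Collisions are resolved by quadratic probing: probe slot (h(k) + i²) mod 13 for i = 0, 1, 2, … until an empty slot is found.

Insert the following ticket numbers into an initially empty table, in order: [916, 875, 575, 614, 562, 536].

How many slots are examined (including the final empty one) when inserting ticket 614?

2

916: h=8 → slot 8
875: h=7 → slot 7
575: h=0 → slot 0
614: h=0, probe 0,1 → slot 1
562: h=0, probe 0,1,4 → slot 4
536: h=0, probe 0,1,4,9 → slot 9
Table: [575, 614, ∅, ∅, 562, ∅, ∅, 875, 916, 536, ∅, ∅, ∅]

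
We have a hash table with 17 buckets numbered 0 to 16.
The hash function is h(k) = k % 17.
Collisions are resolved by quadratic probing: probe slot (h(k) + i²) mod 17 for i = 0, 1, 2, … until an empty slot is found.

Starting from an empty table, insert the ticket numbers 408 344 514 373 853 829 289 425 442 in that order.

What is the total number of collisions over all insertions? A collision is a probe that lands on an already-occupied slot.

Insert 408: h=0, slot 0 empty → index 0.
Insert 344: h=4, slot 4 empty → index 4.
Insert 514: h=4, slot 4 occupied → index 5.
Insert 373: h=16, slot 16 empty → index 16.
Insert 853: h=3, slot 3 empty → index 3.
Insert 829: h=13, slot 13 empty → index 13.
Insert 289: h=0, slot 0 occupied → index 1.
Insert 425: h=0, slots 0,1,4 occupied → index 9.
Insert 442: h=0, slots 0,1,4,9,16 occupied → index 8.
Table: [408, 289, —, 853, 344, 514, —, —, 442, 425, —, —, —, 829, —, —, 373]

10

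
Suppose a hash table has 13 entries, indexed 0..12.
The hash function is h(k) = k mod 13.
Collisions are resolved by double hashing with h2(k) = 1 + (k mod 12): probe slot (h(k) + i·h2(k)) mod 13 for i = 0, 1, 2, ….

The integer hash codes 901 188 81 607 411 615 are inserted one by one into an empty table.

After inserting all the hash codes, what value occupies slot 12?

901: h=4 => slot 4
188: h=6 => slot 6
81: h=3 => slot 3
607: h=9 => slot 9
411: h=8 => slot 8
615: h=4, h2=4, probe 4,8,12 => slot 12
Table: [_, _, _, 81, 901, _, 188, _, 411, 607, _, _, 615]

615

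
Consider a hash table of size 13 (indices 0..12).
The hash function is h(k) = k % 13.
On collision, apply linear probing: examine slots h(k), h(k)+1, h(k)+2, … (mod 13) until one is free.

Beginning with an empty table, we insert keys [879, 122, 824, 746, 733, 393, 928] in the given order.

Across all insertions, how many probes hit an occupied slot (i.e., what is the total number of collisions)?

Insert 879: h=8, slot 8 empty => index 8.
Insert 122: h=5, slot 5 empty => index 5.
Insert 824: h=5, slot 5 occupied => index 6.
Insert 746: h=5, slots 5,6 occupied => index 7.
Insert 733: h=5, slots 5,6,7,8 occupied => index 9.
Insert 393: h=3, slot 3 empty => index 3.
Insert 928: h=5, slots 5,6,7,8,9 occupied => index 10.
Table: [∅, ∅, ∅, 393, ∅, 122, 824, 746, 879, 733, 928, ∅, ∅]

12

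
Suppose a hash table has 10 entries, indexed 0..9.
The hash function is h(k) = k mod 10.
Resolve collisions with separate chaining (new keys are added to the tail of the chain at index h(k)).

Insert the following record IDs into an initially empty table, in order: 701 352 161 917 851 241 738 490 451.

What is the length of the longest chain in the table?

5

701 → bucket 1
352 → bucket 2
161 → bucket 1 (collision)
917 → bucket 7
851 → bucket 1 (collision)
241 → bucket 1 (collision)
738 → bucket 8
490 → bucket 0
451 → bucket 1 (collision)
Final buckets:
0: 490
1: 701 -> 161 -> 851 -> 241 -> 451
2: 352
3: -
4: -
5: -
6: -
7: 917
8: 738
9: -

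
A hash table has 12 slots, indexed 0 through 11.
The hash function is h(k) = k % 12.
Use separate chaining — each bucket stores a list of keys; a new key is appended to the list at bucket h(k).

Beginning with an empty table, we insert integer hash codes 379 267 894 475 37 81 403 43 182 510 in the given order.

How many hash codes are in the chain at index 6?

2

Insert 379: h=7, bucket 7 empty → new chain.
Insert 267: h=3, bucket 3 empty → new chain.
Insert 894: h=6, bucket 6 empty → new chain.
Insert 475: h=7, bucket 7 nonempty → append to chain.
Insert 37: h=1, bucket 1 empty → new chain.
Insert 81: h=9, bucket 9 empty → new chain.
Insert 403: h=7, bucket 7 nonempty → append to chain.
Insert 43: h=7, bucket 7 nonempty → append to chain.
Insert 182: h=2, bucket 2 empty → new chain.
Insert 510: h=6, bucket 6 nonempty → append to chain.
Final buckets:
0: ∅
1: 37
2: 182
3: 267
4: ∅
5: ∅
6: 894 -> 510
7: 379 -> 475 -> 403 -> 43
8: ∅
9: 81
10: ∅
11: ∅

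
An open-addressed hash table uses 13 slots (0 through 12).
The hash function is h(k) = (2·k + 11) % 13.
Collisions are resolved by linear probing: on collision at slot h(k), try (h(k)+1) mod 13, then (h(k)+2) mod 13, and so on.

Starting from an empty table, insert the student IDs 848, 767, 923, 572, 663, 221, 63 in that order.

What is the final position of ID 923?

12

848: h=4 => slot 4
767: h=11 => slot 11
923: h=11, probe 11,12 => slot 12
572: h=11, probe 11,12,0 => slot 0
663: h=11, probe 11,12,0,1 => slot 1
221: h=11, probe 11,12,0,1,2 => slot 2
63: h=7 => slot 7
Table: [572, 663, 221, ∅, 848, ∅, ∅, 63, ∅, ∅, ∅, 767, 923]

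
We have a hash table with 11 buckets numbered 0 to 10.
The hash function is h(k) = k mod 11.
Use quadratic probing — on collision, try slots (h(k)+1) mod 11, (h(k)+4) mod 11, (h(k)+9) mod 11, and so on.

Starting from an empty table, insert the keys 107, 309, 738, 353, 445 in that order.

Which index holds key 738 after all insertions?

2

107: h=8 => slot 8
309: h=1 => slot 1
738: h=1, probe 1,2 => slot 2
353: h=1, probe 1,2,5 => slot 5
445: h=5, probe 5,6 => slot 6
Table: [—, 309, 738, —, —, 353, 445, —, 107, —, —]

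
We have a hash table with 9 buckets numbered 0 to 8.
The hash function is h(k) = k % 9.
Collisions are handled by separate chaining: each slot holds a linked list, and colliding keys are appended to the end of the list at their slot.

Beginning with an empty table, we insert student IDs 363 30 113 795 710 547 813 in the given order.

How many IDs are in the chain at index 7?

Insert 363: h=3, bucket 3 empty → new chain.
Insert 30: h=3, bucket 3 nonempty → append to chain.
Insert 113: h=5, bucket 5 empty → new chain.
Insert 795: h=3, bucket 3 nonempty → append to chain.
Insert 710: h=8, bucket 8 empty → new chain.
Insert 547: h=7, bucket 7 empty → new chain.
Insert 813: h=3, bucket 3 nonempty → append to chain.
Final buckets:
0: .
1: .
2: .
3: 363 -> 30 -> 795 -> 813
4: .
5: 113
6: .
7: 547
8: 710

1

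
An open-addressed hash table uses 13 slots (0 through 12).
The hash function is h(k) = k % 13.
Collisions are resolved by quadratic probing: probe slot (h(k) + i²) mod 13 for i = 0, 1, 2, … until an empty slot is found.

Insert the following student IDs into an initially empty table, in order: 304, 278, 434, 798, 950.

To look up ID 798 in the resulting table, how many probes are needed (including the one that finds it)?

4

304 hashes to 5; slot 5 is free -> place at 5.
278 hashes to 5; 5 taken -> place at 6.
434 hashes to 5; 5,6 taken -> place at 9.
798 hashes to 5; 5,6,9 taken -> place at 1.
950 hashes to 1; 1 taken -> place at 2.
Table: [., 798, 950, ., ., 304, 278, ., ., 434, ., ., .]
Lookup 798: h=5, probe 5,6,9,1 → found at 1.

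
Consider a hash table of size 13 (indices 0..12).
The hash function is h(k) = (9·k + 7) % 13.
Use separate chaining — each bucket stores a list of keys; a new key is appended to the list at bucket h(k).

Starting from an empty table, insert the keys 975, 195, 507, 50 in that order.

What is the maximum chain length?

Insert 975: h=7, bucket 7 empty → new chain.
Insert 195: h=7, bucket 7 nonempty → append to chain.
Insert 507: h=7, bucket 7 nonempty → append to chain.
Insert 50: h=2, bucket 2 empty → new chain.
Final buckets:
0: ∅
1: ∅
2: 50
3: ∅
4: ∅
5: ∅
6: ∅
7: 975 -> 195 -> 507
8: ∅
9: ∅
10: ∅
11: ∅
12: ∅

3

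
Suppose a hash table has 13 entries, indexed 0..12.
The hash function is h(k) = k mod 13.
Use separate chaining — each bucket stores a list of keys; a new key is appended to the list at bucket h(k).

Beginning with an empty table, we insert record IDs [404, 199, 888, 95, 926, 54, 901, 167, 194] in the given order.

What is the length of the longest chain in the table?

4

404 → bucket 1
199 → bucket 4
888 → bucket 4 (collision)
95 → bucket 4 (collision)
926 → bucket 3
54 → bucket 2
901 → bucket 4 (collision)
167 → bucket 11
194 → bucket 12
Final buckets:
0: _
1: 404
2: 54
3: 926
4: 199 -> 888 -> 95 -> 901
5: _
6: _
7: _
8: _
9: _
10: _
11: 167
12: 194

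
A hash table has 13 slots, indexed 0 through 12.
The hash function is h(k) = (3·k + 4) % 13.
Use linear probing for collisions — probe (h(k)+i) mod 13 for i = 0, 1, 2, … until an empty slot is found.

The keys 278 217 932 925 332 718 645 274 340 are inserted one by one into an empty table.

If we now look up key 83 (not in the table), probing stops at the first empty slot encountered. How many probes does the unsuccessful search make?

Insert 278: h=6, slot 6 empty → index 6.
Insert 217: h=5, slot 5 empty → index 5.
Insert 932: h=5, slots 5,6 occupied → index 7.
Insert 925: h=10, slot 10 empty → index 10.
Insert 332: h=12, slot 12 empty → index 12.
Insert 718: h=0, slot 0 empty → index 0.
Insert 645: h=2, slot 2 empty → index 2.
Insert 274: h=7, slot 7 occupied → index 8.
Insert 340: h=10, slot 10 occupied → index 11.
Table: [718, ∅, 645, ∅, ∅, 217, 278, 932, 274, ∅, 925, 340, 332]
Lookup 83: h=6, probe 6,7,8,9 → slot 9 empty, not found.

4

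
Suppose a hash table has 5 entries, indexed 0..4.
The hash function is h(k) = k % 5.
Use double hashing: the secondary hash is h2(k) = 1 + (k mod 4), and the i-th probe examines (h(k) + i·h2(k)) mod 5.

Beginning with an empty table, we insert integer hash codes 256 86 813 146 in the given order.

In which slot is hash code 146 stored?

256 hashes to 1; slot 1 is free → place at 1.
86 hashes to 1, h2=3; 1 taken → place at 4.
813 hashes to 3; slot 3 is free → place at 3.
146 hashes to 1, h2=3; 1,4 taken → place at 2.
Table: [—, 256, 146, 813, 86]

2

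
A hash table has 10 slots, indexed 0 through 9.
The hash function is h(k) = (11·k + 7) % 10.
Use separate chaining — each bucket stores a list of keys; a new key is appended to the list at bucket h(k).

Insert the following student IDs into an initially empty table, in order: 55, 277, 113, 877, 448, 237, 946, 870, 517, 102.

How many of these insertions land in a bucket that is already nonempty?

Insert 55: h=2, bucket 2 empty -> new chain.
Insert 277: h=4, bucket 4 empty -> new chain.
Insert 113: h=0, bucket 0 empty -> new chain.
Insert 877: h=4, bucket 4 nonempty -> append to chain.
Insert 448: h=5, bucket 5 empty -> new chain.
Insert 237: h=4, bucket 4 nonempty -> append to chain.
Insert 946: h=3, bucket 3 empty -> new chain.
Insert 870: h=7, bucket 7 empty -> new chain.
Insert 517: h=4, bucket 4 nonempty -> append to chain.
Insert 102: h=9, bucket 9 empty -> new chain.
Final buckets:
0: 113
1: -
2: 55
3: 946
4: 277 -> 877 -> 237 -> 517
5: 448
6: -
7: 870
8: -
9: 102

3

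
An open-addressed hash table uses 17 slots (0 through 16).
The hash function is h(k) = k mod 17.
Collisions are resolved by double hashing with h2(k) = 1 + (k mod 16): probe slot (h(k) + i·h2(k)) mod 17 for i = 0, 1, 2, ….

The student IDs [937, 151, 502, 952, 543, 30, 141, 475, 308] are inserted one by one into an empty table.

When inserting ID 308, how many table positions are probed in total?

937: h=2 -> slot 2
151: h=15 -> slot 15
502: h=9 -> slot 9
952: h=0 -> slot 0
543: h=16 -> slot 16
30: h=13 -> slot 13
141: h=5 -> slot 5
475: h=16, h2=12, probe 16,11 -> slot 11
308: h=2, h2=5, probe 2,7 -> slot 7
Table: [952, —, 937, —, —, 141, —, 308, —, 502, —, 475, —, 30, —, 151, 543]

2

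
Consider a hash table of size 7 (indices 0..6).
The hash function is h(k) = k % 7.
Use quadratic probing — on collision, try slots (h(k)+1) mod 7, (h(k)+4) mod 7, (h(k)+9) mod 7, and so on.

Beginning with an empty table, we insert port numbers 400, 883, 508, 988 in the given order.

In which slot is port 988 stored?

400: h=1 → slot 1
883: h=1, probe 1,2 → slot 2
508: h=4 → slot 4
988: h=1, probe 1,2,5 → slot 5
Table: [-, 400, 883, -, 508, 988, -]

5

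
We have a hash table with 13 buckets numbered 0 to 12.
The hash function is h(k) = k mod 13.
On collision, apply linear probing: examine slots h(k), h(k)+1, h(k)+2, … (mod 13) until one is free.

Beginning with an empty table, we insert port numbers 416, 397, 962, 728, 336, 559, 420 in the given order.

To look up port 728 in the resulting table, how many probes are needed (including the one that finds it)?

3

416 hashes to 0; slot 0 is free -> place at 0.
397 hashes to 7; slot 7 is free -> place at 7.
962 hashes to 0; 0 taken -> place at 1.
728 hashes to 0; 0,1 taken -> place at 2.
336 hashes to 11; slot 11 is free -> place at 11.
559 hashes to 0; 0,1,2 taken -> place at 3.
420 hashes to 4; slot 4 is free -> place at 4.
Table: [416, 962, 728, 559, 420, _, _, 397, _, _, _, 336, _]
Lookup 728: h=0, probe 0,1,2 → found at 2.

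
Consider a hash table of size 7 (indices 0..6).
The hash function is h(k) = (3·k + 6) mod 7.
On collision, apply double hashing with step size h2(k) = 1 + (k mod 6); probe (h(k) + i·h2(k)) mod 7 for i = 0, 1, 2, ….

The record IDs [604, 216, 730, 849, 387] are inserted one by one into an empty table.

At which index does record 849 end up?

604 hashes to 5; slot 5 is free → place at 5.
216 hashes to 3; slot 3 is free → place at 3.
730 hashes to 5, h2=5; 5,3 taken → place at 1.
849 hashes to 5, h2=4; 5 taken → place at 2.
387 hashes to 5, h2=4; 5,2 taken → place at 6.
Table: [_, 730, 849, 216, _, 604, 387]

2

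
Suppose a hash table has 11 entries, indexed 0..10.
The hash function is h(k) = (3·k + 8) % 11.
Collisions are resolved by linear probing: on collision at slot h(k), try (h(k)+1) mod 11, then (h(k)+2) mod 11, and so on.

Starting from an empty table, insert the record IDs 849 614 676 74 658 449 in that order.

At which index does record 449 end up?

Insert 849: h=3, slot 3 empty => index 3.
Insert 614: h=2, slot 2 empty => index 2.
Insert 676: h=1, slot 1 empty => index 1.
Insert 74: h=10, slot 10 empty => index 10.
Insert 658: h=2, slots 2,3 occupied => index 4.
Insert 449: h=2, slots 2,3,4 occupied => index 5.
Table: [_, 676, 614, 849, 658, 449, _, _, _, _, 74]

5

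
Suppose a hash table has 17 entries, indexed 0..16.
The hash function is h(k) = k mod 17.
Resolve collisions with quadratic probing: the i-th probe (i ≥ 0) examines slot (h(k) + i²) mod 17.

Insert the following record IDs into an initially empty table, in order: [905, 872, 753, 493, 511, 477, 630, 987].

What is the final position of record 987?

Insert 905: h=4, slot 4 empty => index 4.
Insert 872: h=5, slot 5 empty => index 5.
Insert 753: h=5, slot 5 occupied => index 6.
Insert 493: h=0, slot 0 empty => index 0.
Insert 511: h=1, slot 1 empty => index 1.
Insert 477: h=1, slot 1 occupied => index 2.
Insert 630: h=1, slots 1,2,5 occupied => index 10.
Insert 987: h=1, slots 1,2,5,10,0 occupied => index 9.
Table: [493, 511, 477, ∅, 905, 872, 753, ∅, ∅, 987, 630, ∅, ∅, ∅, ∅, ∅, ∅]

9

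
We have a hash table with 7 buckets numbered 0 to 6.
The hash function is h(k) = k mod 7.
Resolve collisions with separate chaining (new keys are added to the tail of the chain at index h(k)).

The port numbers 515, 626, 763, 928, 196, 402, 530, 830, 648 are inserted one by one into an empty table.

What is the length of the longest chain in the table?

4

Insert 515: h=4, bucket 4 empty → new chain.
Insert 626: h=3, bucket 3 empty → new chain.
Insert 763: h=0, bucket 0 empty → new chain.
Insert 928: h=4, bucket 4 nonempty → append to chain.
Insert 196: h=0, bucket 0 nonempty → append to chain.
Insert 402: h=3, bucket 3 nonempty → append to chain.
Insert 530: h=5, bucket 5 empty → new chain.
Insert 830: h=4, bucket 4 nonempty → append to chain.
Insert 648: h=4, bucket 4 nonempty → append to chain.
Final buckets:
0: 763 -> 196
1: _
2: _
3: 626 -> 402
4: 515 -> 928 -> 830 -> 648
5: 530
6: _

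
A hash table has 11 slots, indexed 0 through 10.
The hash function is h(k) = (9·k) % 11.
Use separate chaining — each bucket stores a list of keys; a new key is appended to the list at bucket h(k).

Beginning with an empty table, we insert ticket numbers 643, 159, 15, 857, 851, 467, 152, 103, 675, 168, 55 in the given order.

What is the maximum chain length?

Insert 643: h=1, bucket 1 empty → new chain.
Insert 159: h=1, bucket 1 nonempty → append to chain.
Insert 15: h=3, bucket 3 empty → new chain.
Insert 857: h=2, bucket 2 empty → new chain.
Insert 851: h=3, bucket 3 nonempty → append to chain.
Insert 467: h=1, bucket 1 nonempty → append to chain.
Insert 152: h=4, bucket 4 empty → new chain.
Insert 103: h=3, bucket 3 nonempty → append to chain.
Insert 675: h=3, bucket 3 nonempty → append to chain.
Insert 168: h=5, bucket 5 empty → new chain.
Insert 55: h=0, bucket 0 empty → new chain.
Final buckets:
0: 55
1: 643 -> 159 -> 467
2: 857
3: 15 -> 851 -> 103 -> 675
4: 152
5: 168
6: -
7: -
8: -
9: -
10: -

4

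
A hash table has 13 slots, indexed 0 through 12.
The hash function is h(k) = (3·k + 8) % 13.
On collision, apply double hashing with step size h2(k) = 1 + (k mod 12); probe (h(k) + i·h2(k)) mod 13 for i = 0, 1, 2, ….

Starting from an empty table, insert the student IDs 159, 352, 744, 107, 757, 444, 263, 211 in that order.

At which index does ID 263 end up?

Insert 159: h=4, slot 4 empty → index 4.
Insert 352: h=11, slot 11 empty → index 11.
Insert 744: h=4, h2=1, slot 4 occupied → index 5.
Insert 107: h=4, h2=12, slot 4 occupied → index 3.
Insert 757: h=4, h2=2, slot 4 occupied → index 6.
Insert 444: h=1, slot 1 empty → index 1.
Insert 263: h=4, h2=12, slots 4,3 occupied → index 2.
Insert 211: h=4, h2=8, slot 4 occupied → index 12.
Table: [—, 444, 263, 107, 159, 744, 757, —, —, —, —, 352, 211]

2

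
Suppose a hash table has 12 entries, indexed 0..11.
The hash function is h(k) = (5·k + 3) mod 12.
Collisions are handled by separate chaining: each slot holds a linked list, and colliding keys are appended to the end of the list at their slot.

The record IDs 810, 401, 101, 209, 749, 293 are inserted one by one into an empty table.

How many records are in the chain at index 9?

810 -> bucket 9
401 -> bucket 4
101 -> bucket 4 (collision)
209 -> bucket 4 (collision)
749 -> bucket 4 (collision)
293 -> bucket 4 (collision)
Final buckets:
0: ∅
1: ∅
2: ∅
3: ∅
4: 401 -> 101 -> 209 -> 749 -> 293
5: ∅
6: ∅
7: ∅
8: ∅
9: 810
10: ∅
11: ∅

1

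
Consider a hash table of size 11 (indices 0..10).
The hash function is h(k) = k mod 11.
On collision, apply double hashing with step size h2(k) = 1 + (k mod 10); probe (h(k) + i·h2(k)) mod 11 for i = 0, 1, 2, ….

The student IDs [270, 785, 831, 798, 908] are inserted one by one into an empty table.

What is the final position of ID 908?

0

270: h=6 -> slot 6
785: h=4 -> slot 4
831: h=6, h2=2, probe 6,8 -> slot 8
798: h=6, h2=9, probe 6,4,2 -> slot 2
908: h=6, h2=9, probe 6,4,2,0 -> slot 0
Table: [908, ∅, 798, ∅, 785, ∅, 270, ∅, 831, ∅, ∅]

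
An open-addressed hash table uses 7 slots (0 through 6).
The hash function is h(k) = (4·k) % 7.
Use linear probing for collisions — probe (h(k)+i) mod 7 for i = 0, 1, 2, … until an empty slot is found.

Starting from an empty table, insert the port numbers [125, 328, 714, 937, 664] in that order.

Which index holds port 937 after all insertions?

125: h=3 -> slot 3
328: h=3, probe 3,4 -> slot 4
714: h=0 -> slot 0
937: h=3, probe 3,4,5 -> slot 5
664: h=3, probe 3,4,5,6 -> slot 6
Table: [714, ., ., 125, 328, 937, 664]

5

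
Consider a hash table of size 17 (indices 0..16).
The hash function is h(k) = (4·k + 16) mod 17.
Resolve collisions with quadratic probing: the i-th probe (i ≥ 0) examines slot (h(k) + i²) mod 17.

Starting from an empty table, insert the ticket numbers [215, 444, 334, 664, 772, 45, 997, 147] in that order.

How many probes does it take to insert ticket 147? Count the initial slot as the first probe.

5

215: h=9 -> slot 9
444: h=7 -> slot 7
334: h=9, probe 9,10 -> slot 10
664: h=3 -> slot 3
772: h=10, probe 10,11 -> slot 11
45: h=9, probe 9,10,13 -> slot 13
997: h=9, probe 9,10,13,1 -> slot 1
147: h=9, probe 9,10,13,1,8 -> slot 8
Table: [., 997, ., 664, ., ., ., 444, 147, 215, 334, 772, ., 45, ., ., .]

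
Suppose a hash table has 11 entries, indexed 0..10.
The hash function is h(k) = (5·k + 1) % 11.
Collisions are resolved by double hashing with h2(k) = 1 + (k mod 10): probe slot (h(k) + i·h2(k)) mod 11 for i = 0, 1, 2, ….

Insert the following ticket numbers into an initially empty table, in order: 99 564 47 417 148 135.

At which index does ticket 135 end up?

Insert 99: h=1, slot 1 empty -> index 1.
Insert 564: h=5, slot 5 empty -> index 5.
Insert 47: h=5, h2=8, slot 5 occupied -> index 2.
Insert 417: h=7, slot 7 empty -> index 7.
Insert 148: h=4, slot 4 empty -> index 4.
Insert 135: h=5, h2=6, slot 5 occupied -> index 0.
Table: [135, 99, 47, —, 148, 564, —, 417, —, —, —]

0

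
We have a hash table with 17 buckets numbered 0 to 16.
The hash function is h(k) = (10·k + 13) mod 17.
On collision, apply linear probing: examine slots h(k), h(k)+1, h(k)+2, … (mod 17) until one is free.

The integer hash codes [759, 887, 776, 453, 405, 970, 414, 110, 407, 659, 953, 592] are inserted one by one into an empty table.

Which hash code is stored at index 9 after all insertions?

887

Insert 759: h=4, slot 4 empty → index 4.
Insert 887: h=9, slot 9 empty → index 9.
Insert 776: h=4, slot 4 occupied → index 5.
Insert 453: h=4, slots 4,5 occupied → index 6.
Insert 405: h=0, slot 0 empty → index 0.
Insert 970: h=6, slot 6 occupied → index 7.
Insert 414: h=5, slots 5,6,7 occupied → index 8.
Insert 110: h=8, slots 8,9 occupied → index 10.
Insert 407: h=3, slot 3 empty → index 3.
Insert 659: h=7, slots 7,8,9,10 occupied → index 11.
Insert 953: h=6, slots 6,7,8,9,10,11 occupied → index 12.
Insert 592: h=0, slot 0 occupied → index 1.
Table: [405, 592, -, 407, 759, 776, 453, 970, 414, 887, 110, 659, 953, -, -, -, -]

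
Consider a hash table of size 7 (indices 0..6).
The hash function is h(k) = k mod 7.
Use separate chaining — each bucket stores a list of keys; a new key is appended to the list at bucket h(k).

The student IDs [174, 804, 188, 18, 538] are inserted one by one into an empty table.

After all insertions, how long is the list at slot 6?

4

174 -> bucket 6
804 -> bucket 6 (collision)
188 -> bucket 6 (collision)
18 -> bucket 4
538 -> bucket 6 (collision)
Final buckets:
0: _
1: _
2: _
3: _
4: 18
5: _
6: 174 -> 804 -> 188 -> 538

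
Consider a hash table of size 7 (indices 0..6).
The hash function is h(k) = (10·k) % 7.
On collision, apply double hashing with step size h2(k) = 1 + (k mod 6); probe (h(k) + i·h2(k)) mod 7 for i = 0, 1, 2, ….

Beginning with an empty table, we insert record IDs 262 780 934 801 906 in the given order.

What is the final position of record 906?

4

262 hashes to 2; slot 2 is free -> place at 2.
780 hashes to 2, h2=1; 2 taken -> place at 3.
934 hashes to 2, h2=5; 2 taken -> place at 0.
801 hashes to 2, h2=4; 2 taken -> place at 6.
906 hashes to 2, h2=1; 2,3 taken -> place at 4.
Table: [934, -, 262, 780, 906, -, 801]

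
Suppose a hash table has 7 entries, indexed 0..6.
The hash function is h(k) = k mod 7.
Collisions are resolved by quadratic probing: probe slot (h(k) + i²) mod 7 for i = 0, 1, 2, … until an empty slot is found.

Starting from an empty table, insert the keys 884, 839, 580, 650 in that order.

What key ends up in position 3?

650

884: h=2 => slot 2
839: h=6 => slot 6
580: h=6, probe 6,0 => slot 0
650: h=6, probe 6,0,3 => slot 3
Table: [580, ., 884, 650, ., ., 839]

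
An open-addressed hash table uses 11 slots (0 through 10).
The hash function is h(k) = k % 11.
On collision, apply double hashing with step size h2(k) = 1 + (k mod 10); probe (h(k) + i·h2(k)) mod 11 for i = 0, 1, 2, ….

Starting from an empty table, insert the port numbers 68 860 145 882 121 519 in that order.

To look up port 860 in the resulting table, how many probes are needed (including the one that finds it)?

2

68 hashes to 2; slot 2 is free => place at 2.
860 hashes to 2, h2=1; 2 taken => place at 3.
145 hashes to 2, h2=6; 2 taken => place at 8.
882 hashes to 2, h2=3; 2 taken => place at 5.
121 hashes to 0; slot 0 is free => place at 0.
519 hashes to 2, h2=10; 2 taken => place at 1.
Table: [121, 519, 68, 860, —, 882, —, —, 145, —, —]
Lookup 860: h=2, h2=1, probe 2,3 → found at 3.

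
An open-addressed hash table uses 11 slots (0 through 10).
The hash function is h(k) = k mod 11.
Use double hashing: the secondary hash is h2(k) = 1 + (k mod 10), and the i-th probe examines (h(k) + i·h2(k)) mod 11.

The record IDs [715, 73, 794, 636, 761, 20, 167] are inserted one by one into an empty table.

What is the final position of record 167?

715 hashes to 0; slot 0 is free → place at 0.
73 hashes to 7; slot 7 is free → place at 7.
794 hashes to 2; slot 2 is free → place at 2.
636 hashes to 9; slot 9 is free → place at 9.
761 hashes to 2, h2=2; 2 taken → place at 4.
20 hashes to 9, h2=1; 9 taken → place at 10.
167 hashes to 2, h2=8; 2,10,7,4 taken → place at 1.
Table: [715, 167, 794, _, 761, _, _, 73, _, 636, 20]

1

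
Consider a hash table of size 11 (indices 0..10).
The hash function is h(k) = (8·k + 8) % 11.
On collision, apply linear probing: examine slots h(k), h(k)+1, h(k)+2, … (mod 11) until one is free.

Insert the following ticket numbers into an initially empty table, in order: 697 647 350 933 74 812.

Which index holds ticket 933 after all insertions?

697 hashes to 7; slot 7 is free => place at 7.
647 hashes to 3; slot 3 is free => place at 3.
350 hashes to 3; 3 taken => place at 4.
933 hashes to 3; 3,4 taken => place at 5.
74 hashes to 6; slot 6 is free => place at 6.
812 hashes to 3; 3,4,5,6,7 taken => place at 8.
Table: [_, _, _, 647, 350, 933, 74, 697, 812, _, _]

5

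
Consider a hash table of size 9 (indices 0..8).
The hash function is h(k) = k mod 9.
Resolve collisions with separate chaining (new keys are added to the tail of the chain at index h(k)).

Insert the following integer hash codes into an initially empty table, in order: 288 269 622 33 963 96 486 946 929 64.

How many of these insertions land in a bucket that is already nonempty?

5

Insert 288: h=0, bucket 0 empty → new chain.
Insert 269: h=8, bucket 8 empty → new chain.
Insert 622: h=1, bucket 1 empty → new chain.
Insert 33: h=6, bucket 6 empty → new chain.
Insert 963: h=0, bucket 0 nonempty → append to chain.
Insert 96: h=6, bucket 6 nonempty → append to chain.
Insert 486: h=0, bucket 0 nonempty → append to chain.
Insert 946: h=1, bucket 1 nonempty → append to chain.
Insert 929: h=2, bucket 2 empty → new chain.
Insert 64: h=1, bucket 1 nonempty → append to chain.
Final buckets:
0: 288 -> 963 -> 486
1: 622 -> 946 -> 64
2: 929
3: .
4: .
5: .
6: 33 -> 96
7: .
8: 269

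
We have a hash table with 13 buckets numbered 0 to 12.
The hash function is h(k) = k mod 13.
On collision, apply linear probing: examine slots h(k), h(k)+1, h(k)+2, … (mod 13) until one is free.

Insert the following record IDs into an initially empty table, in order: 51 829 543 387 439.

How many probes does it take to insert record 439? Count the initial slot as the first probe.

5

Insert 51: h=12, slot 12 empty => index 12.
Insert 829: h=10, slot 10 empty => index 10.
Insert 543: h=10, slot 10 occupied => index 11.
Insert 387: h=10, slots 10,11,12 occupied => index 0.
Insert 439: h=10, slots 10,11,12,0 occupied => index 1.
Table: [387, 439, ., ., ., ., ., ., ., ., 829, 543, 51]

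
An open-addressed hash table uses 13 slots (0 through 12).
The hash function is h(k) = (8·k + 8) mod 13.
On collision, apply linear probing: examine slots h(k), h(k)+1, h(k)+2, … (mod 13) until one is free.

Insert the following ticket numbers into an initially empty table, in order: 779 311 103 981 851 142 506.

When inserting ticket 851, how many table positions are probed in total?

2

Insert 779: h=0, slot 0 empty -> index 0.
Insert 311: h=0, slot 0 occupied -> index 1.
Insert 103: h=0, slots 0,1 occupied -> index 2.
Insert 981: h=4, slot 4 empty -> index 4.
Insert 851: h=4, slot 4 occupied -> index 5.
Insert 142: h=0, slots 0,1,2 occupied -> index 3.
Insert 506: h=0, slots 0,1,2,3,4,5 occupied -> index 6.
Table: [779, 311, 103, 142, 981, 851, 506, -, -, -, -, -, -]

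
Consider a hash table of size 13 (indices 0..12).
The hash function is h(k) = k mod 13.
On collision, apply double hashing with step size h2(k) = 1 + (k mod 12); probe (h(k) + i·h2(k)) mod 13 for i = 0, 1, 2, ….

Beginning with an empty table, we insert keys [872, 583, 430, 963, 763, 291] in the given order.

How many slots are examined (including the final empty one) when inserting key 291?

3

872: h=1 => slot 1
583: h=11 => slot 11
430: h=1, h2=11, probe 1,12 => slot 12
963: h=1, h2=4, probe 1,5 => slot 5
763: h=9 => slot 9
291: h=5, h2=4, probe 5,9,0 => slot 0
Table: [291, 872, ∅, ∅, ∅, 963, ∅, ∅, ∅, 763, ∅, 583, 430]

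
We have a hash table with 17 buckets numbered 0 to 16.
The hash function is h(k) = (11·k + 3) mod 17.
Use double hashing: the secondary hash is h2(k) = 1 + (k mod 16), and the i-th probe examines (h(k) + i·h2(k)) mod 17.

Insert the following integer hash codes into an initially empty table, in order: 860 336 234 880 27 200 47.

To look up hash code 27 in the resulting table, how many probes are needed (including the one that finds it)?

2

860: h=11 -> slot 11
336: h=10 -> slot 10
234: h=10, h2=11, probe 10,4 -> slot 4
880: h=10, h2=1, probe 10,11,12 -> slot 12
27: h=11, h2=12, probe 11,6 -> slot 6
200: h=10, h2=9, probe 10,2 -> slot 2
47: h=10, h2=16, probe 10,9 -> slot 9
Table: [., ., 200, ., 234, ., 27, ., ., 47, 336, 860, 880, ., ., ., .]
Lookup 27: h=11, h2=12, probe 11,6 → found at 6.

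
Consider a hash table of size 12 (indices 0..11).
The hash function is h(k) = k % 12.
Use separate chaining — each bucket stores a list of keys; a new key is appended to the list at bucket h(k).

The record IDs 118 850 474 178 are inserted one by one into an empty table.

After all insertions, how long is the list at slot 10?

118 -> bucket 10
850 -> bucket 10 (collision)
474 -> bucket 6
178 -> bucket 10 (collision)
Final buckets:
0: -
1: -
2: -
3: -
4: -
5: -
6: 474
7: -
8: -
9: -
10: 118 -> 850 -> 178
11: -

3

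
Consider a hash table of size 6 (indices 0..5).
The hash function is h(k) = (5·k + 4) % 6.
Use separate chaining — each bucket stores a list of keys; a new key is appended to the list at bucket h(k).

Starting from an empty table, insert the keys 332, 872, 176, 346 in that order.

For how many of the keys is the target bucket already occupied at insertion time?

2

332 -> bucket 2
872 -> bucket 2 (collision)
176 -> bucket 2 (collision)
346 -> bucket 0
Final buckets:
0: 346
1: ∅
2: 332 -> 872 -> 176
3: ∅
4: ∅
5: ∅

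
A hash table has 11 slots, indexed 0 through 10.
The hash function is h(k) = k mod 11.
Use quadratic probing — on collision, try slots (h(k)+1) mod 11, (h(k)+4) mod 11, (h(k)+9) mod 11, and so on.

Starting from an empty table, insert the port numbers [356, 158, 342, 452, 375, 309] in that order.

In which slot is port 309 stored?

Insert 356: h=4, slot 4 empty -> index 4.
Insert 158: h=4, slot 4 occupied -> index 5.
Insert 342: h=1, slot 1 empty -> index 1.
Insert 452: h=1, slot 1 occupied -> index 2.
Insert 375: h=1, slots 1,2,5 occupied -> index 10.
Insert 309: h=1, slots 1,2,5,10 occupied -> index 6.
Table: [-, 342, 452, -, 356, 158, 309, -, -, -, 375]

6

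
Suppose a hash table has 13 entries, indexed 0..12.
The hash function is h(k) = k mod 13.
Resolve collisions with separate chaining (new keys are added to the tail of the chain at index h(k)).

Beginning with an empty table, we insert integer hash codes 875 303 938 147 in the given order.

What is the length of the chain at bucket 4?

875 -> bucket 4
303 -> bucket 4 (collision)
938 -> bucket 2
147 -> bucket 4 (collision)
Final buckets:
0: _
1: _
2: 938
3: _
4: 875 -> 303 -> 147
5: _
6: _
7: _
8: _
9: _
10: _
11: _
12: _

3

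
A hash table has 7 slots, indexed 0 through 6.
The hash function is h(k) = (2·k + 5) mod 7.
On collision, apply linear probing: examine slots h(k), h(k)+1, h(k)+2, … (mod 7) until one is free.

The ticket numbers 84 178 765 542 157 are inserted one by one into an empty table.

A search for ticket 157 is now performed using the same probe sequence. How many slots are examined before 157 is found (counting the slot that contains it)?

4

84: h=5 → slot 5
178: h=4 → slot 4
765: h=2 → slot 2
542: h=4, probe 4,5,6 → slot 6
157: h=4, probe 4,5,6,0 → slot 0
Table: [157, —, 765, —, 178, 84, 542]
Lookup 157: h=4, probe 4,5,6,0 → found at 0.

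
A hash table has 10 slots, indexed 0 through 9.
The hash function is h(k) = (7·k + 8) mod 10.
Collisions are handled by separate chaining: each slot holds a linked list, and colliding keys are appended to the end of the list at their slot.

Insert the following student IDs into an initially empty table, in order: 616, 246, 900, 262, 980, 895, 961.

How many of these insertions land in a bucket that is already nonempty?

616 → bucket 0
246 → bucket 0 (collision)
900 → bucket 8
262 → bucket 2
980 → bucket 8 (collision)
895 → bucket 3
961 → bucket 5
Final buckets:
0: 616 -> 246
1: _
2: 262
3: 895
4: _
5: 961
6: _
7: _
8: 900 -> 980
9: _

2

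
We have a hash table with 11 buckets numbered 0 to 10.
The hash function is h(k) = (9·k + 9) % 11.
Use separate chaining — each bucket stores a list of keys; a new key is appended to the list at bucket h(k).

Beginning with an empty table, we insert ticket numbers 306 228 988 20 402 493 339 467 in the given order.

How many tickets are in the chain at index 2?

5

306 -> bucket 2
228 -> bucket 4
988 -> bucket 2 (collision)
20 -> bucket 2 (collision)
402 -> bucket 8
493 -> bucket 2 (collision)
339 -> bucket 2 (collision)
467 -> bucket 10
Final buckets:
0: -
1: -
2: 306 -> 988 -> 20 -> 493 -> 339
3: -
4: 228
5: -
6: -
7: -
8: 402
9: -
10: 467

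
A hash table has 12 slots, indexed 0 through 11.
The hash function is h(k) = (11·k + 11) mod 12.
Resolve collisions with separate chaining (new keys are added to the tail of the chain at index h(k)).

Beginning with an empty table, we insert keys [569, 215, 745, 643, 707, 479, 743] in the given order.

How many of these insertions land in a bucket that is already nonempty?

569 → bucket 6
215 → bucket 0
745 → bucket 10
643 → bucket 4
707 → bucket 0 (collision)
479 → bucket 0 (collision)
743 → bucket 0 (collision)
Final buckets:
0: 215 -> 707 -> 479 -> 743
1: —
2: —
3: —
4: 643
5: —
6: 569
7: —
8: —
9: —
10: 745
11: —

3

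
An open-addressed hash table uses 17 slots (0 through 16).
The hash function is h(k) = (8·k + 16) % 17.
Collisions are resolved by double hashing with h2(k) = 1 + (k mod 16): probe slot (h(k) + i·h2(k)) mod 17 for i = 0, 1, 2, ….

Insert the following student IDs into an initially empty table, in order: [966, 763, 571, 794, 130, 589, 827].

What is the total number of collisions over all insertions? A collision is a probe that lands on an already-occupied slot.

2

Insert 966: h=9, slot 9 empty → index 9.
Insert 763: h=0, slot 0 empty → index 0.
Insert 571: h=11, slot 11 empty → index 11.
Insert 794: h=10, slot 10 empty → index 10.
Insert 130: h=2, slot 2 empty → index 2.
Insert 589: h=2, h2=14, slot 2 occupied → index 16.
Insert 827: h=2, h2=12, slot 2 occupied → index 14.
Table: [763, ., 130, ., ., ., ., ., ., 966, 794, 571, ., ., 827, ., 589]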